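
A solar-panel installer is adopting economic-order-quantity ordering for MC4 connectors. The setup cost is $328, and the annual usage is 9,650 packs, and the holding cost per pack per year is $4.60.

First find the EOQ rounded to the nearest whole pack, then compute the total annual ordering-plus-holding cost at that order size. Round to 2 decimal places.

Optimal lot size Q* = (2 × 9,650 × $328 / $4.6)^½ ≈ 1,173.10 → Q = 1,173 packs
Orders/yr = 9,650/1,173 = 8.227; ordering cost = 8.227 × $328 = $2,698.38
Average inventory = 1,173/2 = 586.5; holding cost = 586.5 × $4.6 = $2,697.90
Total = $2,698.38 + $2,697.90 = $5,396.28

$5,396.28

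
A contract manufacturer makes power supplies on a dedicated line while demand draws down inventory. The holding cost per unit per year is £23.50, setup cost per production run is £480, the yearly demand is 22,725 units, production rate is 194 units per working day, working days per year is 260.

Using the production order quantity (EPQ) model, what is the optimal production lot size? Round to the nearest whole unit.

Daily demand d = 22,725/260 = 87.404; p = 194; 1 − d/p = 0.54946
EPQ = √(2DS / (H(1 − d/p)))
    = √(2 × 22,725 × 480 / (23.5 × 0.54946)) ≈ 1,299.82

1,300 units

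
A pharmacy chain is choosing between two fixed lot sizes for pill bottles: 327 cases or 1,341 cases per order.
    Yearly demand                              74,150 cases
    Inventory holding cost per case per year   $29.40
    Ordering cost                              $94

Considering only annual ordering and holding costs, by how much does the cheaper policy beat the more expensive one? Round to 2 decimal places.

$1,211.80

Annual cost at Q: ordering D·S/Q plus holding Q·H/2.
TC(327) = (74,150/327)×94 + (327/2)×29.4 = $26,122.19
TC(1,341) = (74,150/1,341)×94 + (1,341/2)×29.4 = $24,910.39
Cheaper: Q = 1,341.  Difference = $1,211.80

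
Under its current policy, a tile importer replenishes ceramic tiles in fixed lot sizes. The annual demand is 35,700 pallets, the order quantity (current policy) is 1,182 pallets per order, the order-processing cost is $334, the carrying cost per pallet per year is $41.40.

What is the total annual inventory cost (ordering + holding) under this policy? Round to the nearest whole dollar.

Ordering: D/Q × S = 35,700/1,182 × $334 = $10,087.82
Holding:  Q/2 × H = 1,182/2 × $41.4 = $24,467.40
Total = $10,087.82 + $24,467.40 = $34,555.22

$34,555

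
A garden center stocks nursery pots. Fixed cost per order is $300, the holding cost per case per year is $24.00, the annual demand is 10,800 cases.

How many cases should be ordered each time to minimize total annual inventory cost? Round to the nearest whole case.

520 cases

Q* = √(2·D·S / H) = √(2·10,800·300 / 24) = √270,000.0 ≈ 519.62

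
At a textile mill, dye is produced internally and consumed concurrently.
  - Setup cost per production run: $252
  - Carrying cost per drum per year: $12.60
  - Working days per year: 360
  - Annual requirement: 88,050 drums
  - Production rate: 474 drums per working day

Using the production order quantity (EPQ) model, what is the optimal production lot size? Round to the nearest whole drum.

d = 88,050/360 = 244.5833 drums/day;  effective holding cost H(1 − d/p) = 12.6·(1 − 244.5833/474) = 6.09842
Q* = √(2DS / H_eff) = √(2·88,050·252 / 6.09842) ≈ 2,697.56

2,698 drums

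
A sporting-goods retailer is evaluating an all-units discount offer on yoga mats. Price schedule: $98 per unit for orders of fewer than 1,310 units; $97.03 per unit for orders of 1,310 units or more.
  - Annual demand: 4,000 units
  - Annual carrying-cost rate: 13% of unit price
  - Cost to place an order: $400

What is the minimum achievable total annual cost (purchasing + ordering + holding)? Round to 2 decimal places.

H₁ = 13%×$98 = $12.7400;  H₂ = 13%×$97.03 = $12.6139
EOQ₁ = √(2×4,000×400/12.7400) = 501.18  (< 1,310, feasible at tier 1)
EOQ₂ = √(2×4,000×400/12.6139) = 503.67  (< 1,310 → use Q = 1,310 at tier-2 price)
TC(tier 1 (EOQ₁), Q≈501.2) = $398,384.98
TC(tier 2, Q≈1,310.0) = $397,603.48
Minimum at tier 2: $397,603.48

$397,603.48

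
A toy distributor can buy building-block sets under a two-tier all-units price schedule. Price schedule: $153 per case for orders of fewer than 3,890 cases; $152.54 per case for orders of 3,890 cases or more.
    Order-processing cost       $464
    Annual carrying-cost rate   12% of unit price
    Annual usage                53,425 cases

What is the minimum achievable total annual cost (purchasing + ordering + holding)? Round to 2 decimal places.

$8,191,424.88

H₁ = 12%×$153 = $18.3600;  H₂ = 12%×$152.54 = $18.3048
EOQ₁ = √(2×53,425×464/18.3600) = 1,643.27  (< 3,890, feasible at tier 1)
EOQ₂ = √(2×53,425×464/18.3048) = 1,645.75  (< 3,890 → use Q = 3,890 at tier-2 price)
TC(tier 1 (EOQ₁), Q≈1,643.3) = $8,204,195.51
TC(tier 2, Q≈3,890.0) = $8,191,424.88
Minimum at tier 2: $8,191,424.88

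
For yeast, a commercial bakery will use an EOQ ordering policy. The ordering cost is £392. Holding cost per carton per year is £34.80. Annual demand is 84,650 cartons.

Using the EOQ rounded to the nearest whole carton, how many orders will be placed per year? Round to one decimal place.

Q* = √(2·D·S / H) = √(2·84,650·392 / 34.8) = √1,907,057.5 ≈ 1,380.96 → Q = 1,381
Orders per year = D/Q = 84,650 / 1,381 = 61.296

61.3 orders per year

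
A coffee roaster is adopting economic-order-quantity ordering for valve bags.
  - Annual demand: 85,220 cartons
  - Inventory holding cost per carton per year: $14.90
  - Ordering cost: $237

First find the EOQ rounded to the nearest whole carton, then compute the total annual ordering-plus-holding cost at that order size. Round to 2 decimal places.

$24,533.14

Q* = √(2·D·S / H) = √(2·85,220·237 / 14.9) = √2,711,025.5 ≈ 1,646.52 → Q = 1,647 cartons
Orders/yr = 85,220/1,647 = 51.743; ordering cost = 51.743 × $237 = $12,262.99
Average inventory = 1,647/2 = 823.5; holding cost = 823.5 × $14.9 = $12,270.15
Total = $12,262.99 + $12,270.15 = $24,533.14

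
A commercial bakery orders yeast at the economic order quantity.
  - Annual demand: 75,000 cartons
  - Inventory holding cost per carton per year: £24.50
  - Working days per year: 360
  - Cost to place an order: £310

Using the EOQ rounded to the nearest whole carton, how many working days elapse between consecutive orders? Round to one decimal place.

EOQ = √(2DS/H) = √(2 × 75,000 × 310 / 24.5)
    = √(1,897,959.18) ≈ 1,377.66 → Q = 1,378 cartons
T = Q/D × 360 days = 1,378/75,000 × 360 = 6.614 days

6.6 days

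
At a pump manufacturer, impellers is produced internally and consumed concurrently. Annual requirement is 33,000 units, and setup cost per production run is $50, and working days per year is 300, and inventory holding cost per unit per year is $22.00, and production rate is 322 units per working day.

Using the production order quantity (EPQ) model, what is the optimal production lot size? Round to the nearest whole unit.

477 units

d = 33,000/300 = 110.0000 units/day;  effective holding cost H(1 − d/p) = 22·(1 − 110.0000/322) = 14.48447
Q* = √(2DS / H_eff) = √(2·33,000·50 / 14.48447) ≈ 477.32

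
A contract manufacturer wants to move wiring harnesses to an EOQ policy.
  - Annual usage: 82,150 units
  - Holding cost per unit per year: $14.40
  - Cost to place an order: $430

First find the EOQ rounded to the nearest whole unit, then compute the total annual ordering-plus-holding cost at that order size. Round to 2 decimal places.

$31,895.86

Q* = √(2·D·S / H) = √(2·82,150·430 / 14.4) = √4,906,180.6 ≈ 2,214.99 → Q = 2,215 units
Ordering: D/Q × S = 82,150/2,215 × $430 = $15,947.86
Holding:  Q/2 × H = 2,215/2 × $14.4 = $15,948.00
Total = $15,947.86 + $15,948.00 = $31,895.86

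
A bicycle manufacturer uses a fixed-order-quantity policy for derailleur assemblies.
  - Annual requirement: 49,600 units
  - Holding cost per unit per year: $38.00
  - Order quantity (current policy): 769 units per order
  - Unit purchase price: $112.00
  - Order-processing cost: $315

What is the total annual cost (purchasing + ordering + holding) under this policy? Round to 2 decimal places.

$5,590,128.30

Orders/yr = 49,600/769 = 64.499; ordering cost = 64.499 × $315 = $20,317.30
Average inventory = 769/2 = 384.5; holding cost = 384.5 × $38 = $14,611.00
Purchase cost = D·C = 49,600 × 112 = $5,555,200.00
Total = $20,317.30 + $14,611.00 + $5,555,200.00 = $5,590,128.30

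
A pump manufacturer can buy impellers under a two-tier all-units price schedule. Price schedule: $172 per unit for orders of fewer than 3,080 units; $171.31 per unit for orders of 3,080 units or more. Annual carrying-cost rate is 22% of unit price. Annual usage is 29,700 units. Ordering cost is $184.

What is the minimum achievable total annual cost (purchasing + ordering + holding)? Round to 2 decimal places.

H₁ = 22%×$172 = $37.8400;  H₂ = 22%×$171.31 = $37.6882
EOQ₁ = √(2×29,700×184/37.8400) = 537.44  (< 3,080, feasible at tier 1)
EOQ₂ = √(2×29,700×184/37.6882) = 538.52  (< 3,080 → use Q = 3,080 at tier-2 price)
TC(tier 1 (EOQ₁), Q≈537.4) = $5,128,736.57
TC(tier 2, Q≈3,080.0) = $5,147,721.11
Minimum at tier 1 (EOQ₁): $5,128,736.57

$5,128,736.57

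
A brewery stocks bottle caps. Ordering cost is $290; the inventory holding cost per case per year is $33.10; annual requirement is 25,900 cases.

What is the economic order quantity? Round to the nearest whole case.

Q* = √(2·D·S / H) = √(2·25,900·290 / 33.1) = √453,836.9 ≈ 673.67

674 cases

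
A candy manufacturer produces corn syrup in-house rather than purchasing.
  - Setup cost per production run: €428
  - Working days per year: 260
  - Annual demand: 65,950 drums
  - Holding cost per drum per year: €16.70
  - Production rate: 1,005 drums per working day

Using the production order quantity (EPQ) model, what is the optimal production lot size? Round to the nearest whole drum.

2,126 drums

Daily demand d = 65,950/260 = 253.654; p = 1005; 1 − d/p = 0.74761
EPQ = √(2DS / (H(1 − d/p)))
    = √(2 × 65,950 × 428 / (16.7 × 0.74761)) ≈ 2,126.42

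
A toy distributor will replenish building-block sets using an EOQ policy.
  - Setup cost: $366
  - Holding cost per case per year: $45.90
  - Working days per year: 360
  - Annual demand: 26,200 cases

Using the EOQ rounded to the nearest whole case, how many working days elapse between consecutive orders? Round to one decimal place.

8.9 days

Optimal lot size Q* = (2 × 26,200 × $366 / $45.9)^½ ≈ 646.40 → Q = 646 cases
Cycle time = (working days × Q)/D = (360 × 646) / 26,200 = 8.876 days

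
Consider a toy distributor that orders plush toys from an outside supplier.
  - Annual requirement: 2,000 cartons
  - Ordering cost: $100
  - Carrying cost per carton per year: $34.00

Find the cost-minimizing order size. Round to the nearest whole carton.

108 cartons

EOQ = √(2DS/H) = √(2 × 2,000 × 100 / 34)
    = √(11,764.71) ≈ 108.47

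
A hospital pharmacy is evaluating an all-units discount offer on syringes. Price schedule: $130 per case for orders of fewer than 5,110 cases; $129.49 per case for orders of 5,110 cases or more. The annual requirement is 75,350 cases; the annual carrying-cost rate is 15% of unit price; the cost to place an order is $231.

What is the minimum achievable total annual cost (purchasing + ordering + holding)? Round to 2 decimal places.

$9,810,104.78

H₁ = 15%×$130 = $19.5000;  H₂ = 15%×$129.49 = $19.4235
EOQ₁ = √(2×75,350×231/19.5000) = 1,336.12  (< 5,110, feasible at tier 1)
EOQ₂ = √(2×75,350×231/19.4235) = 1,338.75  (< 5,110 → use Q = 5,110 at tier-2 price)
TC(tier 1 (EOQ₁), Q≈1,336.1) = $9,821,554.33
TC(tier 2, Q≈5,110.0) = $9,810,104.78
Minimum at tier 2: $9,810,104.78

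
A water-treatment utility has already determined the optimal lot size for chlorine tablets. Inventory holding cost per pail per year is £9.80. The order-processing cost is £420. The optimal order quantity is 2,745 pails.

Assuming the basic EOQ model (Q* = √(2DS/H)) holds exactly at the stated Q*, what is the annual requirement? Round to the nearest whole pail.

EOQ relation: Q² = 2DS/H, so rearrange for the unknown.
D = Q²H / (2S) = 2,745² × 9.8 / (2 × 420) = 87,908.62

87,909 pails per year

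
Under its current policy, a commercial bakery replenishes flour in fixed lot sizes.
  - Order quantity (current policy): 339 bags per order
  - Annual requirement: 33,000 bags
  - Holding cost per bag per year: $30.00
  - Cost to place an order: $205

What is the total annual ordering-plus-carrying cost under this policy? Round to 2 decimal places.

$25,040.75

Orders/yr = 33,000/339 = 97.345; ordering cost = 97.345 × $205 = $19,955.75
Average inventory = 339/2 = 169.5; holding cost = 169.5 × $30 = $5,085.00
Total = $19,955.75 + $5,085.00 = $25,040.75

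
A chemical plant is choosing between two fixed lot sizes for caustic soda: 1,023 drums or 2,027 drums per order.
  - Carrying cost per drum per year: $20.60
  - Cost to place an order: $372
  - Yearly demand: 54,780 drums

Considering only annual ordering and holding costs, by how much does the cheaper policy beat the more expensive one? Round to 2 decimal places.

$474.56

TC(Q) = (D/Q)S + (Q/2)H
TC(1,023) = (54,780/1,023)×372 + (1,023/2)×20.6 = $30,456.90
TC(2,027) = (54,780/2,027)×372 + (2,027/2)×20.6 = $30,931.46
Cheaper: Q = 1,023.  Difference = $474.56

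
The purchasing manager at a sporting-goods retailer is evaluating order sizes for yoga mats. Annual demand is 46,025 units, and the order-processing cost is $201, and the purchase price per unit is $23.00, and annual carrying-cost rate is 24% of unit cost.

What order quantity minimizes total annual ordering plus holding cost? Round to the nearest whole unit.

Holding cost per unit per year: H = 24% × $23 = $5.5200
Optimal lot size Q* = (2 × 46,025 × $201 / $5.52)^½ ≈ 1,830.80

1,831 units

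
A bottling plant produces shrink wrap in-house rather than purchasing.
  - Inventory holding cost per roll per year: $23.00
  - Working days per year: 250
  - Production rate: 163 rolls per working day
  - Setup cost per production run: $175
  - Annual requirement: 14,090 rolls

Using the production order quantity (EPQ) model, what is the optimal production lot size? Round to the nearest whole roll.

572 rolls

d = 14,090/250 = 56.3600 rolls/day;  effective holding cost H(1 − d/p) = 23·(1 − 56.3600/163) = 15.04736
Q* = √(2DS / H_eff) = √(2·14,090·175 / 15.04736) ≈ 572.48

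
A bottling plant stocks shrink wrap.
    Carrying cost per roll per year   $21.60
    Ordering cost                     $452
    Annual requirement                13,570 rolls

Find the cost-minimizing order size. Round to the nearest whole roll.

754 rolls

Q* = √(2·D·S / H) = √(2·13,570·452 / 21.6) = √567,929.6 ≈ 753.61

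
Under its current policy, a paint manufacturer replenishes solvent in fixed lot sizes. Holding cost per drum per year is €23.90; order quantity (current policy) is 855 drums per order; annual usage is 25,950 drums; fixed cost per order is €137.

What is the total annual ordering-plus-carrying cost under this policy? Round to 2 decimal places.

Annual ordering cost = (D/Q)·S = (25,950/855) × 137 = €4,158.07
Annual holding cost  = (Q/2)·H = (855/2) × 23.9 = €10,217.25
Total = €4,158.07 + €10,217.25 = €14,375.32

€14,375.32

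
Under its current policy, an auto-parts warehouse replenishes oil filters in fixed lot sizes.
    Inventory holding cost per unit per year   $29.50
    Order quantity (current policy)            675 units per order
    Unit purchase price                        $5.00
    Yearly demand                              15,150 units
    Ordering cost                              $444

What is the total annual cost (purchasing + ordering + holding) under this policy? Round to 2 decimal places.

Annual ordering cost = (D/Q)·S = (15,150/675) × 444 = $9,965.33
Annual holding cost  = (Q/2)·H = (675/2) × 29.5 = $9,956.25
Purchase cost = D·C = 15,150 × 5 = $75,750.00
Total = $9,965.33 + $9,956.25 + $75,750.00 = $95,671.58

$95,671.58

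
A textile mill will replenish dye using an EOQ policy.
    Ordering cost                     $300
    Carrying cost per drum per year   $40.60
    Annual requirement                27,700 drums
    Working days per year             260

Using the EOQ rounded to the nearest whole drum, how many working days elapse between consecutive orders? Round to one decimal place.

6.0 days

Optimal lot size Q* = (2 × 27,700 × $300 / $40.6)^½ ≈ 639.81 → Q = 640 drums
Cycle time = (working days × Q)/D = (260 × 640) / 27,700 = 6.007 days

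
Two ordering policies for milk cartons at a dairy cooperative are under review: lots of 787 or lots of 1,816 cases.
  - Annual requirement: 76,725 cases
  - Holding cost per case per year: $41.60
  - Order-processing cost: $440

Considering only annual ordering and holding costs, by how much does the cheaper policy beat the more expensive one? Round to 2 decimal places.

$2,902.85

TC(Q) = (D/Q)S + (Q/2)H
TC(787) = (76,725/787)×440 + (787/2)×41.6 = $59,265.41
TC(1,816) = (76,725/1,816)×440 + (1,816/2)×41.6 = $56,362.56
Lots of 1,816 are cheaper by $2,902.85.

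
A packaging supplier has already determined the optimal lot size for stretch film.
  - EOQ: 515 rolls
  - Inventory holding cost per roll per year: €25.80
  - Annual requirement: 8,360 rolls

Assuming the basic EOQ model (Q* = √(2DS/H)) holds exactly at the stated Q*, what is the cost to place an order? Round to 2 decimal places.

Since Q* = (2DS/H)^½, squaring gives Q*²·H = 2DS.
S = Q²H / (2D) = 515² × 25.8 / (2 × 8,360) = 409.2587

€409.26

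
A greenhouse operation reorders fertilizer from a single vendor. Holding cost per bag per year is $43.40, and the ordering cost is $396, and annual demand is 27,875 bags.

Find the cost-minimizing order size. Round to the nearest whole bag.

713 bags

EOQ = √(2DS/H) = √(2 × 27,875 × 396 / 43.4)
    = √(508,686.64) ≈ 713.22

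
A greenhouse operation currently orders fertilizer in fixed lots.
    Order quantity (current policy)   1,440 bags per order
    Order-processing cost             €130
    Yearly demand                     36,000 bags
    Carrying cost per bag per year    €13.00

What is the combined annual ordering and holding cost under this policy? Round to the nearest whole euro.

€12,610

Annual ordering cost = (D/Q)·S = (36,000/1,440) × 130 = €3,250.00
Annual holding cost  = (Q/2)·H = (1,440/2) × 13 = €9,360.00
Total = €3,250.00 + €9,360.00 = €12,610.00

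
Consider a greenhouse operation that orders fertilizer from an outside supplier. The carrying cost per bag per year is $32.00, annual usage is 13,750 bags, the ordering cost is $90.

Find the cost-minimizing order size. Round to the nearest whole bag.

278 bags

Optimal lot size Q* = (2 × 13,750 × $90 / $32)^½ ≈ 278.11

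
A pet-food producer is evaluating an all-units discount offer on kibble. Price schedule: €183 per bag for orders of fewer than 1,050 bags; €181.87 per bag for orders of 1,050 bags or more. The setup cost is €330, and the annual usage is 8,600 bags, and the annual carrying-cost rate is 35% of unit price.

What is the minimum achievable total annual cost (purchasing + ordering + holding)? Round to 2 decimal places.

€1,592,866.93

H₁ = 35%×€183 = €64.0500;  H₂ = 35%×€181.87 = €63.6545
EOQ₁ = √(2×8,600×330/64.0500) = 297.69  (< 1,050, feasible at tier 1)
EOQ₂ = √(2×8,600×330/63.6545) = 298.61  (< 1,050 → use Q = 1,050 at tier-2 price)
TC(tier 1 (EOQ₁), Q≈297.7) = €1,592,866.93
TC(tier 2, Q≈1,050.0) = €1,600,203.47
Minimum at tier 1 (EOQ₁): €1,592,866.93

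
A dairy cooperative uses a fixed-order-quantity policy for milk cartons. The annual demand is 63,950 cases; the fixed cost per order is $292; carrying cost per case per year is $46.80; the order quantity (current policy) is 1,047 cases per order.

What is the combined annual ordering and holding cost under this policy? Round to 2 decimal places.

Orders/yr = 63,950/1,047 = 61.079; ordering cost = 61.079 × $292 = $17,835.15
Average inventory = 1,047/2 = 523.5; holding cost = 523.5 × $46.8 = $24,499.80
Total = $17,835.15 + $24,499.80 = $42,334.95

$42,334.95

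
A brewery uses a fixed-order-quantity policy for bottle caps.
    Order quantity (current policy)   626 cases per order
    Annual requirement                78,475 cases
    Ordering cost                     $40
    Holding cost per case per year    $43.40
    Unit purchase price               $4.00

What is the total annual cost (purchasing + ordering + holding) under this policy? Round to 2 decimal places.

$332,498.58

Orders/yr = 78,475/626 = 125.359; ordering cost = 125.359 × $40 = $5,014.38
Average inventory = 626/2 = 313; holding cost = 313 × $43.4 = $13,584.20
Purchase cost = D·C = 78,475 × 4 = $313,900.00
Total = $5,014.38 + $13,584.20 + $313,900.00 = $332,498.58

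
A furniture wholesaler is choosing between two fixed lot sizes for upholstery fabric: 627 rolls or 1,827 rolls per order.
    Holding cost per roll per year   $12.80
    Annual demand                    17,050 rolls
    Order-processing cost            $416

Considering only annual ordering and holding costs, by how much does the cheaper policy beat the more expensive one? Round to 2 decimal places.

Annual cost at Q: ordering D·S/Q plus holding Q·H/2.
TC(627) = (17,050/627)×416 + (627/2)×12.8 = $15,325.08
TC(1,827) = (17,050/1,827)×416 + (1,827/2)×12.8 = $15,575.01
Cheaper: Q = 627.  Difference = $249.93

$249.93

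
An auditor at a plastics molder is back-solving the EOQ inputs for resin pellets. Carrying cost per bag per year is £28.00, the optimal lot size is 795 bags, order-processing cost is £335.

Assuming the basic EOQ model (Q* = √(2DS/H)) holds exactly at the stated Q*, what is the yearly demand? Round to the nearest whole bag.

Since Q* = (2DS/H)^½, squaring gives Q*²·H = 2DS.
D = Q²H / (2S) = 795² × 28 / (2 × 335) = 26,412.99

26,413 bags per year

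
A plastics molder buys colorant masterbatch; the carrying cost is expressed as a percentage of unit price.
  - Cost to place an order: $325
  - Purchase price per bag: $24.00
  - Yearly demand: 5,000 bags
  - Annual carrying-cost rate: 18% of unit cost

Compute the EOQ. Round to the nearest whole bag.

867 bags

Carrying cost H = $24 × 18% = $4.3200/bag/yr
2DS/H = 2·5,000·325/4.32 = 752,314.81
EOQ = √752,314.81 ≈ 867.36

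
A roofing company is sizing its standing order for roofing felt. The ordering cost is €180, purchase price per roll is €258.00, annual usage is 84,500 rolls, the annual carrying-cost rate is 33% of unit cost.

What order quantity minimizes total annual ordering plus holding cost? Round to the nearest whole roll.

598 rolls

Holding cost per roll per year: H = 33% × €258 = €85.1400
2DS/H = 2·84,500·180/85.14 = 357,293.87
EOQ = √357,293.87 ≈ 597.74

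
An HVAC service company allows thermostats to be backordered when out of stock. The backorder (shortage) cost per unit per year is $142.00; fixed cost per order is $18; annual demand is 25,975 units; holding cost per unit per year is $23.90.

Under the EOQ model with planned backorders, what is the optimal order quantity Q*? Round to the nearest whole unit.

Q* = √(2DS/H) · √((H + b)/b)
   = √(2 × 25,975 × 18 / 23.9) · √((23.9 + 142) / 142)
   = 197.802 × 1.0809 ≈ 213.80

214 units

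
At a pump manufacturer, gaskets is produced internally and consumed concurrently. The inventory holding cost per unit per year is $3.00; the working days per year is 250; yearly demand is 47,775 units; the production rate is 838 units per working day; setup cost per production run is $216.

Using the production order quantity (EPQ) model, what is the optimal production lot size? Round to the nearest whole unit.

2,985 units

Daily demand d = 47,775/250 = 191.100; p = 838; 1 − d/p = 0.77196
EPQ = √(2DS / (H(1 − d/p)))
    = √(2 × 47,775 × 216 / (3 × 0.77196)) ≈ 2,985.28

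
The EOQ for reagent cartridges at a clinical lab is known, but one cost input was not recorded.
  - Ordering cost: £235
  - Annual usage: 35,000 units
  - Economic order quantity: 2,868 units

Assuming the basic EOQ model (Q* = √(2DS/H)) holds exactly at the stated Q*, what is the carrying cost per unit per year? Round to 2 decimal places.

Since Q* = (2DS/H)^½, squaring gives Q*²·H = 2DS.
H = 2DS / Q² = 2 × 35,000 × 235 / 2,868² = 1.9999

£2.00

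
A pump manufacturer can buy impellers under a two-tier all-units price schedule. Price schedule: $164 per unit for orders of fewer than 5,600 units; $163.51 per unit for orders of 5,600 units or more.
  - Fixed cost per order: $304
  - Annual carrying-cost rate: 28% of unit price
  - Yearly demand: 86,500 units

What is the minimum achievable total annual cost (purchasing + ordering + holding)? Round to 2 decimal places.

H₁ = 28%×$164 = $45.9200;  H₂ = 28%×$163.51 = $45.7828
EOQ₁ = √(2×86,500×304/45.9200) = 1,070.19  (< 5,600, feasible at tier 1)
EOQ₂ = √(2×86,500×304/45.7828) = 1,071.79  (< 5,600 → use Q = 5,600 at tier-2 price)
TC(tier 1 (EOQ₁), Q≈1,070.2) = $14,235,142.90
TC(tier 2, Q≈5,600.0) = $14,276,502.55
Minimum at tier 1 (EOQ₁): $14,235,142.90

$14,235,142.90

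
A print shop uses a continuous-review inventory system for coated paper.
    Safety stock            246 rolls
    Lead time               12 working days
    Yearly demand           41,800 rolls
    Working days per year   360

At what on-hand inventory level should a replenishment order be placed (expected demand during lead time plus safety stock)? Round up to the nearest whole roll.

1,640 rolls

Daily demand d = 41,800 / 360 = 116.111 rolls/day
Demand during lead time = 116.111 × 12 = 1,393.33
Reorder point = 1,393.33 + 246 = 1,639.33 → round up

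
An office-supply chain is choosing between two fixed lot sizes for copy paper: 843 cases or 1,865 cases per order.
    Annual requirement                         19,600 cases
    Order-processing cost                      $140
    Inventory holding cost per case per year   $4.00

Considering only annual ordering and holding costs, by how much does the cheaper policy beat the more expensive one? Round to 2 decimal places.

For each Q, cost = (D/Q)·S + (Q/2)·H.
TC(843) = (19,600/843)×140 + (843/2)×4 = $4,941.04
TC(1,865) = (19,600/1,865)×140 + (1,865/2)×4 = $5,201.31
Lots of 843 are cheaper by $260.27.

$260.27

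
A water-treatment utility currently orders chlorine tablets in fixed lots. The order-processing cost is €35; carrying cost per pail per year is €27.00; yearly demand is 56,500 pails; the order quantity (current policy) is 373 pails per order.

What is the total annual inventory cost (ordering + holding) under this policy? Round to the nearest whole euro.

Ordering: D/Q × S = 56,500/373 × €35 = €5,301.61
Holding:  Q/2 × H = 373/2 × €27 = €5,035.50
Total = €5,301.61 + €5,035.50 = €10,337.11

€10,337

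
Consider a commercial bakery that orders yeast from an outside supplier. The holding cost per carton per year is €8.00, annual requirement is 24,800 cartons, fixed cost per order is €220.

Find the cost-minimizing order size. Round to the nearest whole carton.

1,168 cartons

EOQ = √(2DS/H) = √(2 × 24,800 × 220 / 8)
    = √(1,364,000.00) ≈ 1,167.90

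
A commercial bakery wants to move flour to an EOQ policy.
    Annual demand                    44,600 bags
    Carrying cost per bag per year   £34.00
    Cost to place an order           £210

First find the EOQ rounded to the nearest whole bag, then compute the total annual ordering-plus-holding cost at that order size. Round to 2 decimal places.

2DS/H = 2·44,600·210/34 = 550,941.18
EOQ = √550,941.18 ≈ 742.25 → Q = 742 bags
Ordering: D/Q × S = 44,600/742 × £210 = £12,622.64
Holding:  Q/2 × H = 742/2 × £34 = £12,614.00
Total = £12,622.64 + £12,614.00 = £25,236.64

£25,236.64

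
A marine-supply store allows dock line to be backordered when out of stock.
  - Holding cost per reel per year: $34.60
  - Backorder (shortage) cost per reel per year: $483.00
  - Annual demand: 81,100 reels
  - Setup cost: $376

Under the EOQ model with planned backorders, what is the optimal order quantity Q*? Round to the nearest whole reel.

1,374 reels

Basic EOQ = √(2·81,100·376/34.6) = 1,327.643
Backorder adjustment √((H+b)/b) = √((34.6+483)/483) = 1.0352
Q* = 1,327.643 × 1.0352 ≈ 1,374.37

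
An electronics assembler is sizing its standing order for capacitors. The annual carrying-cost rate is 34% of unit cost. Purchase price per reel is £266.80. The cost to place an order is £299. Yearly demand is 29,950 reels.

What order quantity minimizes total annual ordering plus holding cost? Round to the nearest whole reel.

Carrying cost H = £266.8 × 34% = £90.7120/reel/yr
EOQ = √(2DS/H) = √(2 × 29,950 × 299 / 90.712)
    = √(197,439.15) ≈ 444.34

444 reels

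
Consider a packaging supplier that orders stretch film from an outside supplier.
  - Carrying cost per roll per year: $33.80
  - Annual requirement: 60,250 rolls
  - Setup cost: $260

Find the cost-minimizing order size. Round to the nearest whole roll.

EOQ = √(2DS/H) = √(2 × 60,250 × 260 / 33.8)
    = √(926,923.08) ≈ 962.77

963 rolls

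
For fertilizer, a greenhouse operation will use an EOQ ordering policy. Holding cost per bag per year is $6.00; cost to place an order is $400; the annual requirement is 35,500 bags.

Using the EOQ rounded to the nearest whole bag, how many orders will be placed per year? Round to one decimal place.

EOQ = √(2DS/H) = √(2 × 35,500 × 400 / 6)
    = √(4,733,333.33) ≈ 2,175.62 → Q = 2,176
N = D/Q = 35,500/2,176 ≈ 16.314 orders/yr

16.3 orders per year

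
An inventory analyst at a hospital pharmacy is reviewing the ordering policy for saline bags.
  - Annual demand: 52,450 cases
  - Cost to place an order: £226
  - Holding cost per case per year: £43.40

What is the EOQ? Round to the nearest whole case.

Q* = √(2·D·S / H) = √(2·52,450·226 / 43.4) = √546,253.5 ≈ 739.09

739 cases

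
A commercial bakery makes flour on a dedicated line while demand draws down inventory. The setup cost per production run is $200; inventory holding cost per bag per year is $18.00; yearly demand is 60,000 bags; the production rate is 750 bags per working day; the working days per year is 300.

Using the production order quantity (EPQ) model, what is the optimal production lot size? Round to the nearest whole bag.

d = 60,000/300 = 200.0000 bags/day;  effective holding cost H(1 − d/p) = 18·(1 − 200.0000/750) = 13.20000
Q* = √(2DS / H_eff) = √(2·60,000·200 / 13.20000) ≈ 1,348.40

1,348 bags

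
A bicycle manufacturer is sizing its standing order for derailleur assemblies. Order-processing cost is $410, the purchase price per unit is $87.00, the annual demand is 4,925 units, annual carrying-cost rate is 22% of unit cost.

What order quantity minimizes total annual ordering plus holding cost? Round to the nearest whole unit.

H = i·C = 0.22 × $87 = $19.1400 per unit-year
Optimal lot size Q* = (2 × 4,925 × $410 / $19.14)^½ ≈ 459.35

459 units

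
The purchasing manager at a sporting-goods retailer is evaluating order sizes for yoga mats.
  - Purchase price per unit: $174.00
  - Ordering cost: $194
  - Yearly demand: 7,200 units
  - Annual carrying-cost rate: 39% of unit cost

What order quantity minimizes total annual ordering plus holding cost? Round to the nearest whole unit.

203 units

H = i·C = 0.39 × $174 = $67.8600 per unit-year
Q* = √(2·D·S / H) = √(2·7,200·194 / 67.86) = √41,167.1 ≈ 202.90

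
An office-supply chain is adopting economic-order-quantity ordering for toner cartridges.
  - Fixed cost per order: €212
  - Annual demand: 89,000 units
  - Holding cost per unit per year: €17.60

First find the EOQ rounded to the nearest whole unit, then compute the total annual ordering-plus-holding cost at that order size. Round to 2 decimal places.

€25,771.18

EOQ = √(2DS/H) = √(2 × 89,000 × 212 / 17.6)
    = √(2,144,090.91) ≈ 1,464.27 → Q = 1,464 units
Orders/yr = 89,000/1,464 = 60.792; ordering cost = 60.792 × €212 = €12,887.98
Average inventory = 1,464/2 = 732; holding cost = 732 × €17.6 = €12,883.20
Total = €12,887.98 + €12,883.20 = €25,771.18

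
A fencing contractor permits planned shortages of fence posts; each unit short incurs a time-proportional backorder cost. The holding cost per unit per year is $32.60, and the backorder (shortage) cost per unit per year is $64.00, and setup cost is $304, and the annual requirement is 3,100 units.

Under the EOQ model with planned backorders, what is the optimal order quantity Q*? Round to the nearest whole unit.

Basic EOQ = √(2·3,100·304/32.6) = 240.449
Backorder adjustment √((H+b)/b) = √((32.6+64)/64) = 1.2286
Q* = 240.449 × 1.2286 ≈ 295.41

295 units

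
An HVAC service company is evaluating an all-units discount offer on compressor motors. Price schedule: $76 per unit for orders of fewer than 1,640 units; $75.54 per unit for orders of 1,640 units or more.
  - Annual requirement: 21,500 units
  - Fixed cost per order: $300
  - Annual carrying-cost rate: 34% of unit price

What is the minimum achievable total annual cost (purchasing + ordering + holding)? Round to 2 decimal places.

$1,649,103.48

H₁ = 34%×$76 = $25.8400;  H₂ = 34%×$75.54 = $25.6836
EOQ₁ = √(2×21,500×300/25.8400) = 706.56  (< 1,640, feasible at tier 1)
EOQ₂ = √(2×21,500×300/25.6836) = 708.71  (< 1,640 → use Q = 1,640 at tier-2 price)
TC(tier 1 (EOQ₁), Q≈706.6) = $1,652,257.49
TC(tier 2, Q≈1,640.0) = $1,649,103.48
Minimum at tier 2: $1,649,103.48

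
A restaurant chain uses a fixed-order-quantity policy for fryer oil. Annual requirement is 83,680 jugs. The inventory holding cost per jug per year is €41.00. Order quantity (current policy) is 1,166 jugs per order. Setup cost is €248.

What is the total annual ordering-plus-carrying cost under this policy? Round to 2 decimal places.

€41,701.15

Ordering: D/Q × S = 83,680/1,166 × €248 = €17,798.15
Holding:  Q/2 × H = 1,166/2 × €41 = €23,903.00
Total = €17,798.15 + €23,903.00 = €41,701.15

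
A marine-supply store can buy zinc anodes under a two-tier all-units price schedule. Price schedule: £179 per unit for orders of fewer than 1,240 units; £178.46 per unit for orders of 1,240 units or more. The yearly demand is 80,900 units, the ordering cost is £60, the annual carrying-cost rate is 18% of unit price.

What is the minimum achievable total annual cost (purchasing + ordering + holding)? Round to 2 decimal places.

H₁ = 18%×£179 = £32.2200;  H₂ = 18%×£178.46 = £32.1228
EOQ₁ = √(2×80,900×60/32.2200) = 548.91  (< 1,240, feasible at tier 1)
EOQ₂ = √(2×80,900×60/32.1228) = 549.74  (< 1,240 → use Q = 1,240 at tier-2 price)
TC(tier 1 (EOQ₁), Q≈548.9) = £14,498,785.92
TC(tier 2, Q≈1,240.0) = £14,461,244.65
Minimum at tier 2: £14,461,244.65

£14,461,244.65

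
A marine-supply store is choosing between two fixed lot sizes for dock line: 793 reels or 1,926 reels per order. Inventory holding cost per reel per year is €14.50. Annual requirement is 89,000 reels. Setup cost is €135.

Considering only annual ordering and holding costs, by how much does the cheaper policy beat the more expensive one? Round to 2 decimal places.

€698.76

For each Q, cost = (D/Q)·S + (Q/2)·H.
TC(793) = (89,000/793)×135 + (793/2)×14.5 = €20,900.57
TC(1,926) = (89,000/1,926)×135 + (1,926/2)×14.5 = €20,201.82
Cheaper: Q = 1,926.  Difference = €698.76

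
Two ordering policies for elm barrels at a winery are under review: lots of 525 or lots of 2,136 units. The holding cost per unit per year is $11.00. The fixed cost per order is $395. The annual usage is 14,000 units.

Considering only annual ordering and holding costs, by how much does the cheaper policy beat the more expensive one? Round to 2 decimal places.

$916.12

TC(Q) = (D/Q)S + (Q/2)H
TC(525) = (14,000/525)×395 + (525/2)×11 = $13,420.83
TC(2,136) = (14,000/2,136)×395 + (2,136/2)×11 = $14,336.95
Cheaper: Q = 525.  Difference = $916.12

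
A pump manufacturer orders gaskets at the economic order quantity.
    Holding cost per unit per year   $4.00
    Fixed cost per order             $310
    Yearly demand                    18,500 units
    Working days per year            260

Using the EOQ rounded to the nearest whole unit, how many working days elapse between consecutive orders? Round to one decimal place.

23.8 days

EOQ = √(2DS/H) = √(2 × 18,500 × 310 / 4)
    = √(2,867,500.00) ≈ 1,693.37 → Q = 1,693 units
Cycle time = (working days × Q)/D = (260 × 1,693) / 18,500 = 23.794 days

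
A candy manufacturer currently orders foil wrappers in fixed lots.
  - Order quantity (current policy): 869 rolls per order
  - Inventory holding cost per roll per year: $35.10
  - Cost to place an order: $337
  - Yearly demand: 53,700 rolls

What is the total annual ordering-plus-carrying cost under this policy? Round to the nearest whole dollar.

Ordering: D/Q × S = 53,700/869 × $337 = $20,824.97
Holding:  Q/2 × H = 869/2 × $35.1 = $15,250.95
Total = $20,824.97 + $15,250.95 = $36,075.92

$36,076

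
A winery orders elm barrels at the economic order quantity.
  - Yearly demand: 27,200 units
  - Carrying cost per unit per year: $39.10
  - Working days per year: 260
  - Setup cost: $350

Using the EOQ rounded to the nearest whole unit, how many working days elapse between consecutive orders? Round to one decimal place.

6.7 days

EOQ = √(2DS/H) = √(2 × 27,200 × 350 / 39.1)
    = √(486,956.52) ≈ 697.82 → Q = 698 units
Days between orders = 260 / (D/Q) = 260 / 38.968 ≈ 6.672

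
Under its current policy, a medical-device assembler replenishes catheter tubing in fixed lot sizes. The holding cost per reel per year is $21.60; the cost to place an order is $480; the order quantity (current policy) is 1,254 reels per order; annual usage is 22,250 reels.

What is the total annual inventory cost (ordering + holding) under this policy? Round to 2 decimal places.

$22,059.95

Annual ordering cost = (D/Q)·S = (22,250/1,254) × 480 = $8,516.75
Annual holding cost  = (Q/2)·H = (1,254/2) × 21.6 = $13,543.20
Total = $8,516.75 + $13,543.20 = $22,059.95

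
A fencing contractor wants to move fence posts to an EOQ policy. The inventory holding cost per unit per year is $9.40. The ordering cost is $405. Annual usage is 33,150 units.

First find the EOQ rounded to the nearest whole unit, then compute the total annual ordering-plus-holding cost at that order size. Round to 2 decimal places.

$15,887.23

EOQ = √(2DS/H) = √(2 × 33,150 × 405 / 9.4)
    = √(2,856,542.55) ≈ 1,690.13 → Q = 1,690 units
Annual ordering cost = (D/Q)·S = (33,150/1,690) × 405 = $7,944.23
Annual holding cost  = (Q/2)·H = (1,690/2) × 9.4 = $7,943.00
Total = $7,944.23 + $7,943.00 = $15,887.23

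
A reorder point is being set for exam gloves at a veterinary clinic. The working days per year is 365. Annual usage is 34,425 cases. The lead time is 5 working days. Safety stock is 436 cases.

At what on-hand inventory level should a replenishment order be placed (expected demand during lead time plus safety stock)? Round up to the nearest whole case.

908 cases

Daily demand d = 34,425 / 365 = 94.315 cases/day
Demand during lead time = 94.315 × 5 = 471.58
Reorder point = 471.58 + 436 = 907.58 → round up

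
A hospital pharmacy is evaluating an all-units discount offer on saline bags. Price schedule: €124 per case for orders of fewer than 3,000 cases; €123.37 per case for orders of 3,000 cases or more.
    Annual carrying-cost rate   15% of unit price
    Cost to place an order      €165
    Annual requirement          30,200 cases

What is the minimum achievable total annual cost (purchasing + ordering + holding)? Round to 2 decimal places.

H₁ = 15%×€124 = €18.6000;  H₂ = 15%×€123.37 = €18.5055
EOQ₁ = √(2×30,200×165/18.6000) = 731.99  (< 3,000, feasible at tier 1)
EOQ₂ = √(2×30,200×165/18.5055) = 733.85  (< 3,000 → use Q = 3,000 at tier-2 price)
TC(tier 1 (EOQ₁), Q≈732.0) = €3,758,414.98
TC(tier 2, Q≈3,000.0) = €3,755,193.25
Minimum at tier 2: €3,755,193.25

€3,755,193.25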